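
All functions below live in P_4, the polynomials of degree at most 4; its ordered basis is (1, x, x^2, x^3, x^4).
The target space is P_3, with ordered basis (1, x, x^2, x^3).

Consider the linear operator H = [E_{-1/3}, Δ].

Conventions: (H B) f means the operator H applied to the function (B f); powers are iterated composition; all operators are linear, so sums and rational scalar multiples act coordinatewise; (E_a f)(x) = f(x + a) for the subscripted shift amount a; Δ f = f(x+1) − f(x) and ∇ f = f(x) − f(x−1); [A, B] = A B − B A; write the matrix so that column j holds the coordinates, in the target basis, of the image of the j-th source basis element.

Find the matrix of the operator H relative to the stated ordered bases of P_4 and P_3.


the matrix is [[0, 0, 0, 0, 0]; [0, 0, 0, 0, 0]; [0, 0, 0, 0, 0]; [0, 0, 0, 0, 0]] (rows listed top to bottom)

image of 1: 0
image of x: 0
image of x^2: 0
image of x^3: 0
image of x^4: 0
each image's coordinates form column j of the matrix


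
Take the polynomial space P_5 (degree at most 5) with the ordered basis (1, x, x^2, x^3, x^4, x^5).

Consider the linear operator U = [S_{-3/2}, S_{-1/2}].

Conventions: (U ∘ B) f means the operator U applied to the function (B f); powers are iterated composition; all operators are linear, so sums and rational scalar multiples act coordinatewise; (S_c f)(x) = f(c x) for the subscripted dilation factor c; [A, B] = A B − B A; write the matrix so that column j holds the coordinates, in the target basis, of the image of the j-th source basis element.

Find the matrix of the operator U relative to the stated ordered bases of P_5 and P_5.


image of 1: 0
image of x: 0
image of x^2: 0
image of x^3: 0
image of x^4: 0
image of x^5: 0
each image's coordinates form column j of the matrix

the matrix is [[0, 0, 0, 0, 0, 0]; [0, 0, 0, 0, 0, 0]; [0, 0, 0, 0, 0, 0]; [0, 0, 0, 0, 0, 0]; [0, 0, 0, 0, 0, 0]; [0, 0, 0, 0, 0, 0]] (rows listed top to bottom)


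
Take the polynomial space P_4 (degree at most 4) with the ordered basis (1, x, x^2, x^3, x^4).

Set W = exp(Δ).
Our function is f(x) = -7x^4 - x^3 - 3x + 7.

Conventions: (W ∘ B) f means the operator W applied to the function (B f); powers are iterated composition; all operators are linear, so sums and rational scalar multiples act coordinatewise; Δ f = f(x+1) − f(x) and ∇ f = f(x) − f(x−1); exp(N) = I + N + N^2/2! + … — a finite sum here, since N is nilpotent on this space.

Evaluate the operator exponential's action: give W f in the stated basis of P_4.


g(x) = -7x^4 - 29x^3 - 87x^2 - 149x - 106

order-1 term: -28x^3 - 45x^2 - 31x - 11
order-2 term: -42x^2 - 87x - 52
order-3 term: -28x - 43
order-4 term: -7
the series for exp(Δ) f terminates at order 4
exp(Δ) f = -7x^4 - 29x^3 - 87x^2 - 149x - 106


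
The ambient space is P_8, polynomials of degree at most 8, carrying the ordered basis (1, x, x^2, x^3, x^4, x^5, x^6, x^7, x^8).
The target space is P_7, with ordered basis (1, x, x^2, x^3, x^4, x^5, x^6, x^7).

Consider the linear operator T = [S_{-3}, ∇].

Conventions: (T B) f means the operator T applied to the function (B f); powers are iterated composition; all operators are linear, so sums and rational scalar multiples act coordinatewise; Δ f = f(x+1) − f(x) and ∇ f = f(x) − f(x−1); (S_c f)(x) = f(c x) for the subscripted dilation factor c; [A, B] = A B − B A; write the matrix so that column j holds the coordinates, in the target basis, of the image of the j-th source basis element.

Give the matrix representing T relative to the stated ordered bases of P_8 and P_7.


the matrix is [[0, 4, 8, 28, 80, 244, 728, 2188, 6560]; [0, 0, -24, -72, -336, -1200, -4392, -15288, -52512]; [0, 0, 0, 108, 432, 2520, 10800, 46116, 183456]; [0, 0, 0, 0, -432, -2160, -15120, -75600, -368928]; [0, 0, 0, 0, 0, 1620, 9720, 79380, 453600]; [0, 0, 0, 0, 0, 0, -5832, -40824, -381024]; [0, 0, 0, 0, 0, 0, 0, 20412, 163296]; [0, 0, 0, 0, 0, 0, 0, 0, -69984]] (rows listed top to bottom)

image of 1: 0
image of x: 4
image of x^2: -24x + 8
image of x^3: 108x^2 - 72x + 28
image of x^4: -432x^3 + 432x^2 - 336x + 80
image of x^5: 1620x^4 - 2160x^3 + 2520x^2 - 1200x + 244
image of x^6: -5832x^5 + 9720x^4 - 15120x^3 + 10800x^2 - 4392x + 728
image of x^7: 20412x^6 - 40824x^5 + 79380x^4 - 75600x^3 + 46116x^2 - 15288x + 2188
image of x^8: -69984x^7 + 163296x^6 - 381024x^5 + 453600x^4 - 368928x^3 + 183456x^2 - 52512x + 6560
each image's coordinates form column j of the matrix


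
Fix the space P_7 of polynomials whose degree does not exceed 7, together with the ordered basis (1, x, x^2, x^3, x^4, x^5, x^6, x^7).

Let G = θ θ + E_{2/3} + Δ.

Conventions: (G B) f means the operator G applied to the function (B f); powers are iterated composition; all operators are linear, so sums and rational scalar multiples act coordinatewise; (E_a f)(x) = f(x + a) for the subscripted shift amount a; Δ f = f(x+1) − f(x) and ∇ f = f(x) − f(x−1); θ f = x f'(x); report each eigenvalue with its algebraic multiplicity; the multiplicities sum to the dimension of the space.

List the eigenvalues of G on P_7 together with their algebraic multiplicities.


λ = 1 (multiplicity 1), λ = 2 (multiplicity 1), λ = 5 (multiplicity 1), λ = 10 (multiplicity 1), λ = 17 (multiplicity 1), λ = 26 (multiplicity 1), λ = 37 (multiplicity 1), λ = 50 (multiplicity 1)

image of 1: 1
image of x: 2x + 5/3
image of x^2: 5x^2 + (10/3)x + 13/9
image of x^3: 10x^3 + 5x^2 + (13/3)x + 35/27
image of x^4: 17x^4 + (20/3)x^3 + (26/3)x^2 + (140/27)x + 97/81
image of x^5: 26x^5 + (25/3)x^4 + (130/9)x^3 + (350/27)x^2 + (485/81)x + 275/243
image of x^6: 37x^6 + 10x^5 + (65/3)x^4 + (700/27)x^3 + (485/27)x^2 + (550/81)x + 793/729
image of x^7: 50x^7 + (35/3)x^6 + (91/3)x^5 + (1225/27)x^4 + (3395/81)x^3 + (1925/81)x^2 + (5551/729)x + 2315/2187
the matrix is upper triangular; its diagonal is (1, 2, 5, 10, 17, 26, 37, 50)
for a triangular matrix the eigenvalues are the diagonal entries, with algebraic multiplicity their repetition count


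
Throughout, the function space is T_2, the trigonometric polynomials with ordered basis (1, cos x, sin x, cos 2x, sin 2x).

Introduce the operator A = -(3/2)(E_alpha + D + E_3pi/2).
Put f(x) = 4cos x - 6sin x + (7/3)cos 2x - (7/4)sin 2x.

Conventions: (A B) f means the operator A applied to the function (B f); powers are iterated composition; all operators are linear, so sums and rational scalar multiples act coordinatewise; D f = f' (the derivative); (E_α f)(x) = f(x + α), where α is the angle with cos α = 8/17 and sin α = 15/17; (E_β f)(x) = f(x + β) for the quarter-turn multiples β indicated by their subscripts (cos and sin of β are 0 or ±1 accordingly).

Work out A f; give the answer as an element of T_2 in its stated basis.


E_alpha f = -(58/17)cos x - (108/17)sin x - (2387/867)cos 2x - (1113/1156)sin 2x
D f = -6cos x - 4sin x - (7/2)cos 2x - (14/3)sin 2x
E_3pi/2 f = 6cos x + 4sin x - (7/3)cos 2x + (7/4)sin 2x
(E_alpha + D + E_3pi/2) f = -(58/17)cos x - (108/17)sin x - (4963/578)cos 2x - (6727/1734)sin 2x
(-(3/2)(E_alpha + D + E_3pi/2)) f = (87/17)cos x + (162/17)sin x + (14889/1156)cos 2x + (6727/1156)sin 2x

the result is g(x) = (87/17)cos x + (162/17)sin x + (14889/1156)cos 2x + (6727/1156)sin 2x


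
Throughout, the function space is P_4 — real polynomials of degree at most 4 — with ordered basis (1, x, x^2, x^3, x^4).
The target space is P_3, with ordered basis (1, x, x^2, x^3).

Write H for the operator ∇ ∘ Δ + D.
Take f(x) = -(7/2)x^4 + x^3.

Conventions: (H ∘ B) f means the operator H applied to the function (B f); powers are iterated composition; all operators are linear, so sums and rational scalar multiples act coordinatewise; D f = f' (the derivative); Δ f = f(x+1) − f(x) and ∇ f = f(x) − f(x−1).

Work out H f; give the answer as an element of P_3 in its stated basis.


g(x) = -14x^3 - 39x^2 + 6x - 7

Δ f = -14x^3 - 18x^2 - 11x - 5/2
∇ Δ f = -42x^2 + 6x - 7
D f = -14x^3 + 3x^2
(∇ ∘ Δ + D) f = -14x^3 - 39x^2 + 6x - 7


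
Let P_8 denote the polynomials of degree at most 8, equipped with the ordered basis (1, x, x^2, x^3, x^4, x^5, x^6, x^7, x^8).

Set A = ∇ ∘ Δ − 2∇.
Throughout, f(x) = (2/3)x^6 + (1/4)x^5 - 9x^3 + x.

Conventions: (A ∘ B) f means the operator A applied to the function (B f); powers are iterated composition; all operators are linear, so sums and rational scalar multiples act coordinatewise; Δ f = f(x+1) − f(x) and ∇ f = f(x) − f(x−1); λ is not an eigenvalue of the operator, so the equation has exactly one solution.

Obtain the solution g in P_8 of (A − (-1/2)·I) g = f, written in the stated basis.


write g with unknown coordinates in the stated basis and equate coefficients in (A − (-1/2)·I) g = f
solving from the highest basis element down gives g = (4/3)x^6 + (65/2)x^5 + 490x^4 + (15986/3)x^3 + 41564x^2 + 211198x + 529794
check: A g = -16x^5 - 245x^4 - (8020/3)x^3 - 20782x^2 - 105598x - 264897
so A g − (-1/2)·g = (2/3)x^6 + (1/4)x^5 - 9x^3 + x = f ✓

the image equals g(x) = (4/3)x^6 + (65/2)x^5 + 490x^4 + (15986/3)x^3 + 41564x^2 + 211198x + 529794


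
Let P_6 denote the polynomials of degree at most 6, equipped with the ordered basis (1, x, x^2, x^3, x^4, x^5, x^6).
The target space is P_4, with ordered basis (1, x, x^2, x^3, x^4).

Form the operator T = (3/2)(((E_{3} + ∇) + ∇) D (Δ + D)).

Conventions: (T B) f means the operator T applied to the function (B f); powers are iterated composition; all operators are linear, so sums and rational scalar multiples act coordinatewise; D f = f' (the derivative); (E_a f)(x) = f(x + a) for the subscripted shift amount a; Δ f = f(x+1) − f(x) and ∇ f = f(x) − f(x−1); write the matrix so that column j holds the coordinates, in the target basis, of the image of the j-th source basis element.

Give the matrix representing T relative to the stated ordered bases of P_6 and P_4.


the matrix is [[0, 0, 6, 189/2, 348, 4425/2, 10584]; [0, 0, 0, 18, 378, 1740, 13275]; [0, 0, 0, 0, 36, 945, 5220]; [0, 0, 0, 0, 0, 60, 1890]; [0, 0, 0, 0, 0, 0, 90]] (rows listed top to bottom)

image of 1: 0
image of x: 0
image of x^2: 6
image of x^3: 18x + 189/2
image of x^4: 36x^2 + 378x + 348
image of x^5: 60x^3 + 945x^2 + 1740x + 4425/2
image of x^6: 90x^4 + 1890x^3 + 5220x^2 + 13275x + 10584
each image's coordinates form column j of the matrix


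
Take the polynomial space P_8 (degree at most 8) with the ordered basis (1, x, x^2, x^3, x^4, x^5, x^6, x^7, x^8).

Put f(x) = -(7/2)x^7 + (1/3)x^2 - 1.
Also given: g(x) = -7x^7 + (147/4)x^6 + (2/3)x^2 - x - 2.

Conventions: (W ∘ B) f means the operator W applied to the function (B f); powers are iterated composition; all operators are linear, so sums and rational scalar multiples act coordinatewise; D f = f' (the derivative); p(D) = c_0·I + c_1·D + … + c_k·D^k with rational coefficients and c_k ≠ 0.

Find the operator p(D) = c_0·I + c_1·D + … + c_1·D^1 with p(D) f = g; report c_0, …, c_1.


c_0 = 2, c_1 = -3/2

D^0 f = -(7/2)x^7 + (1/3)x^2 - 1
D^1 f = -(49/2)x^6 + (2/3)x
matching coefficients of g against c_0 f + c_1 Df + … from the top degree down determines the c_i
solution: c_0 = 2, c_1 = -3/2


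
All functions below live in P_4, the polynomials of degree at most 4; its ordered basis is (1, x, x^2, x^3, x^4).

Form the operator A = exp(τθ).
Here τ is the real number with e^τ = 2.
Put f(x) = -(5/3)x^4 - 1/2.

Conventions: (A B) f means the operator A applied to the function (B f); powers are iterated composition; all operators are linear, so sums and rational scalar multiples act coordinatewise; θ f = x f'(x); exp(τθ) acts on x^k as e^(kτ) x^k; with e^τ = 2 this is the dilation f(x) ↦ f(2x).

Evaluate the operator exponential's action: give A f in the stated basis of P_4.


exp(τθ) x^k = e^(kτ) x^k; with e^τ = 2 this sends x^k to 2^k x^k
x^4 ↦ 16 x^4
applying this coordinatewise to f: exp(τθ) f = -(80/3)x^4 - 1/2

the result is g(x) = -(80/3)x^4 - 1/2


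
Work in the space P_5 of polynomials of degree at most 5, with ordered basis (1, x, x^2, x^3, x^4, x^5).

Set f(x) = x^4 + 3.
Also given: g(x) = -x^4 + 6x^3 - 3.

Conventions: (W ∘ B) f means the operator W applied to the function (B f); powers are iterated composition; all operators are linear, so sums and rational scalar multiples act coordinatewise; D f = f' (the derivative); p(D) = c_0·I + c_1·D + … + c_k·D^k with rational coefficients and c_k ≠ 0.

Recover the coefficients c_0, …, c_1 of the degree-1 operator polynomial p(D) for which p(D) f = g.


c_0 = -1, c_1 = 3/2

D^0 f = x^4 + 3
D^1 f = 4x^3
matching coefficients of g against c_0 f + c_1 Df + … from the top degree down determines the c_i
solution: c_0 = -1, c_1 = 3/2


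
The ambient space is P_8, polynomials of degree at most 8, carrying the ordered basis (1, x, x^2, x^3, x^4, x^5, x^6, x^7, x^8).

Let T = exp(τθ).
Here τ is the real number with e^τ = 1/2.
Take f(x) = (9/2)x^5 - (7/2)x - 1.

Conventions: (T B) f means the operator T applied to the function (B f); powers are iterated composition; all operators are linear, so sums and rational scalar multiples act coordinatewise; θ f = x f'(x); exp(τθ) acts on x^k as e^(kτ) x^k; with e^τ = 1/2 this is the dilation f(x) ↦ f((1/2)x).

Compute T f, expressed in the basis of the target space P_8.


the image equals g(x) = (9/64)x^5 - (7/4)x - 1

exp(τθ) x^k = e^(kτ) x^k; with e^τ = 1/2 this sends x^k to (1/2)^k x^k
x ↦ 1/2 x
x^5 ↦ 1/32 x^5
applying this coordinatewise to f: exp(τθ) f = (9/64)x^5 - (7/4)x - 1


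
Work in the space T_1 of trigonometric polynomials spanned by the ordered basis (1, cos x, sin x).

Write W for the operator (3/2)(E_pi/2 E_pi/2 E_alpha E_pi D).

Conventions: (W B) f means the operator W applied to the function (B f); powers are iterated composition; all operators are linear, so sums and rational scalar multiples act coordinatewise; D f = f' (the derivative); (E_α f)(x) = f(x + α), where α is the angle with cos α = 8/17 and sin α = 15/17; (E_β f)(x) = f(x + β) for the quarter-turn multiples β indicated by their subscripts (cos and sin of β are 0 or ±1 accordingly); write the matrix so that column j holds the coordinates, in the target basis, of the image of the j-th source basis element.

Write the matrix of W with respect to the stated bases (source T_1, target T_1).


the matrix is [[0, 0, 0]; [0, -45/34, 12/17]; [0, -12/17, -45/34]] (rows listed top to bottom)

image of 1: 0
image of cos x: -(45/34)cos x - (12/17)sin x
image of sin x: (12/17)cos x - (45/34)sin x
each image's coordinates form column j of the matrix


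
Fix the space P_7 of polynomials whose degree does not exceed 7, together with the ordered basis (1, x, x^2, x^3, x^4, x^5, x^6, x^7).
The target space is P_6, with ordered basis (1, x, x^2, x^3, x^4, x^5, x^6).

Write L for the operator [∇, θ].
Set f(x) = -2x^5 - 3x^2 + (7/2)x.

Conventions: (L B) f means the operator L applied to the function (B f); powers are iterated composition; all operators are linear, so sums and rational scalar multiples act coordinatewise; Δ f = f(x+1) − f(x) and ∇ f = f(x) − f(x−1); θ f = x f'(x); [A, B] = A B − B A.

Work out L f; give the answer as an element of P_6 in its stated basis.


θ f = -10x^5 - 6x^2 + (7/2)x
∇ θ f = -50x^4 + 100x^3 - 100x^2 + 38x - 1/2
∇ f = -10x^4 + 20x^3 - 20x^2 + 4x + 9/2
θ ∇ f = -40x^4 + 60x^3 - 40x^2 + 4x
[∇, θ] f = -10x^4 + 40x^3 - 60x^2 + 34x - 1/2

the image equals g(x) = -10x^4 + 40x^3 - 60x^2 + 34x - 1/2


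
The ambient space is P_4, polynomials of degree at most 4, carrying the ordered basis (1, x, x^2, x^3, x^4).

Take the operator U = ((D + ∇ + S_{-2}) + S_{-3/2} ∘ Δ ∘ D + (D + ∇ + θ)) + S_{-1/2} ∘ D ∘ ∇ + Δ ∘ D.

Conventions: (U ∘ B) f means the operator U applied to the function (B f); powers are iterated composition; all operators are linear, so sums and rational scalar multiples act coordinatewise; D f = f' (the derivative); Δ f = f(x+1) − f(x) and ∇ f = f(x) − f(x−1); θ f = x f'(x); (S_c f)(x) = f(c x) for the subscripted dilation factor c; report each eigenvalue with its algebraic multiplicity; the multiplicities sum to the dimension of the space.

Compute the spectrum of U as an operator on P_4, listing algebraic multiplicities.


λ = -5 (multiplicity 1), λ = -1 (multiplicity 1), λ = 1 (multiplicity 1), λ = 6 (multiplicity 1), λ = 20 (multiplicity 1)

image of 1: 1
image of x: -x + 4
image of x^2: 6x^2 + 8x + 4
image of x^3: -5x^3 + 12x^2 - 12x + 5
image of x^4: 20x^4 + 16x^3 + 30x^2 + 8x + 10
the matrix is upper triangular; its diagonal is (1, -1, 6, -5, 20)
for a triangular matrix the eigenvalues are the diagonal entries, with algebraic multiplicity their repetition count


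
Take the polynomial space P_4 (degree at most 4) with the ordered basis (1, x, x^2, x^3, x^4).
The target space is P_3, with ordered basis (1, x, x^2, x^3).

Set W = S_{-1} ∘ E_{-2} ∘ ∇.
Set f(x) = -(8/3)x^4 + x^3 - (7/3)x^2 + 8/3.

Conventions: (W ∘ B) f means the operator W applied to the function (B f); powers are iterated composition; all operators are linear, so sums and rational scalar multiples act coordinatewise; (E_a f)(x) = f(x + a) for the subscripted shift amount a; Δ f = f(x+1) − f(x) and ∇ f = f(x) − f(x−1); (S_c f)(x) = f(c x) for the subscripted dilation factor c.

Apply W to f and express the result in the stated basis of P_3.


∇ f = -(32/3)x^3 + 19x^2 - (55/3)x + 6
E_{-2} ∇ f = -(32/3)x^3 + 83x^2 - (667/3)x + 204
S_{-1} E_{-2} ∇ f = (32/3)x^3 + 83x^2 + (667/3)x + 204

g(x) = (32/3)x^3 + 83x^2 + (667/3)x + 204


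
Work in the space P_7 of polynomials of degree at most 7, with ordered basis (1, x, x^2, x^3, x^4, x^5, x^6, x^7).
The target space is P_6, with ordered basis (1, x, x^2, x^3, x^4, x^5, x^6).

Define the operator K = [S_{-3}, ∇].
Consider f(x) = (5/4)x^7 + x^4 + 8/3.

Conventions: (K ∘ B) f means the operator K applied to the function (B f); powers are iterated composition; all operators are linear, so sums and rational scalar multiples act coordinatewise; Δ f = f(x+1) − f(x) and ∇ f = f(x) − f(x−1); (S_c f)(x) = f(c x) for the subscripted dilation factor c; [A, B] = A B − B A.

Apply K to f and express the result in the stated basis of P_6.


∇ f = (35/4)x^6 - (105/4)x^5 + (175/4)x^4 - (159/4)x^3 + (81/4)x^2 - (19/4)x + 1/4
S_{-3} ∇ f = (25515/4)x^6 + (25515/4)x^5 + (14175/4)x^4 + (4293/4)x^3 + (729/4)x^2 + (57/4)x + 1/4
S_{-3} f = -(10935/4)x^7 + 81x^4 + 8/3
∇ S_{-3} f = -(76545/4)x^6 + (229635/4)x^5 - (382725/4)x^4 + (384021/4)x^3 - (231579/4)x^2 + (77841/4)x - 11259/4
[S_{-3}, ∇] f = 25515x^6 - 51030x^5 + 99225x^4 - 94932x^3 + 58077x^2 - 19446x + 2815

g(x) = 25515x^6 - 51030x^5 + 99225x^4 - 94932x^3 + 58077x^2 - 19446x + 2815


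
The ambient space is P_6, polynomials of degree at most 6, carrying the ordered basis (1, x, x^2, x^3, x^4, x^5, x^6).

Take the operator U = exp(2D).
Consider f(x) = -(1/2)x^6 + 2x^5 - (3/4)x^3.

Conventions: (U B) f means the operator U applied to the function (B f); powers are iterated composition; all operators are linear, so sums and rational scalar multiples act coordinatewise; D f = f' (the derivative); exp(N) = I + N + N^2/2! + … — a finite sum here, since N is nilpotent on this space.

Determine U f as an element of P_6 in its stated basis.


order-1 term: -6x^5 + 20x^4 - (9/2)x^2
order-2 term: -30x^4 + 80x^3 - 9x
order-3 term: -80x^3 + 160x^2 - 6
order-4 term: -120x^2 + 160x
order-5 term: -96x + 64
order-6 term: -32
the series for exp(2D) f terminates at order 6
exp(2D) f = -(1/2)x^6 - 4x^5 - 10x^4 - (3/4)x^3 + (71/2)x^2 + 55x + 26

g(x) = -(1/2)x^6 - 4x^5 - 10x^4 - (3/4)x^3 + (71/2)x^2 + 55x + 26


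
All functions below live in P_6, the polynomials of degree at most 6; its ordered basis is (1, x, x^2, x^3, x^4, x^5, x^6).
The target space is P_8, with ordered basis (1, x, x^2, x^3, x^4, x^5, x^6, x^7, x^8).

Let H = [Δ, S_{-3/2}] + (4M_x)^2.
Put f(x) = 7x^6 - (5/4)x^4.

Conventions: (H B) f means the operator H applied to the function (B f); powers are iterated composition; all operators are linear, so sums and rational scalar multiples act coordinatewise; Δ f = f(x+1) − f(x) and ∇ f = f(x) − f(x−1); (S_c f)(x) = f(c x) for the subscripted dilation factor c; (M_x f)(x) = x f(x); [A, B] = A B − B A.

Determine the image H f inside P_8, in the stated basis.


S_{-3/2} f = (5103/64)x^6 - (405/64)x^4
Δ S_{-3/2} f = (15309/32)x^5 + (76545/64)x^4 + (12555/8)x^3 + (74115/64)x^2 + (14499/32)x + 2349/32
Δ f = 42x^5 + 105x^4 + 135x^3 + (195/2)x^2 + 37x + 23/4
S_{-3/2} Δ f = -(5103/16)x^5 + (8505/16)x^4 - (3645/8)x^3 + (1755/8)x^2 - (111/2)x + 23/4
[Δ, S_{-3/2}] f = (25515/32)x^5 + (42525/64)x^4 + 2025x^3 + (60075/64)x^2 + (16275/32)x + 2165/32
M_x f = 7x^7 - (5/4)x^5
(4M_x) f = 28x^7 - 5x^5
M_x (4M_x) f = 28x^8 - 5x^6
(4M_x) (4M_x) f = 112x^8 - 20x^6
([Δ, S_{-3/2}] + (4M_x)^2) f = 112x^8 - 20x^6 + (25515/32)x^5 + (42525/64)x^4 + 2025x^3 + (60075/64)x^2 + (16275/32)x + 2165/32

the result is g(x) = 112x^8 - 20x^6 + (25515/32)x^5 + (42525/64)x^4 + 2025x^3 + (60075/64)x^2 + (16275/32)x + 2165/32


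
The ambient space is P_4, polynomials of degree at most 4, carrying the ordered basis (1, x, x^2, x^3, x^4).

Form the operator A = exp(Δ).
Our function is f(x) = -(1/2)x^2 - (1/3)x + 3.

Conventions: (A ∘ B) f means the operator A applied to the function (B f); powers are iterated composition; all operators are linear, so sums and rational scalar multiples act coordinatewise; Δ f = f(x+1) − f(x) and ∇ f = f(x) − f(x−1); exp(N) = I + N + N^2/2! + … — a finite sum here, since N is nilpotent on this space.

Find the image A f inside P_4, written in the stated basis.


order-1 term: -x - 5/6
order-2 term: -1/2
the series for exp(Δ) f terminates at order 2
exp(Δ) f = -(1/2)x^2 - (4/3)x + 5/3

the result is g(x) = -(1/2)x^2 - (4/3)x + 5/3


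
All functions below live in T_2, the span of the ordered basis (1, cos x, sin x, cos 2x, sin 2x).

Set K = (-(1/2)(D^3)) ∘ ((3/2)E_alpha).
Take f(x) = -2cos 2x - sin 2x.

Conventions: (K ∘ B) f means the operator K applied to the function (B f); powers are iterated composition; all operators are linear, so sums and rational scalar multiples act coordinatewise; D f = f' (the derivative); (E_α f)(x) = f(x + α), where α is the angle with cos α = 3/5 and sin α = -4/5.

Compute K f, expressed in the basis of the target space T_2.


the result is g(x) = -(246/25)cos 2x - (228/25)sin 2x

E_alpha f = (38/25)cos 2x - (41/25)sin 2x
((3/2)E_alpha) f = (57/25)cos 2x - (123/50)sin 2x
D ((3/2)E_alpha) f = -(123/25)cos 2x - (114/25)sin 2x
D D ((3/2)E_alpha) f = -(228/25)cos 2x + (246/25)sin 2x
D D D ((3/2)E_alpha) f = (492/25)cos 2x + (456/25)sin 2x
(-(1/2)(D^3)) ((3/2)E_alpha) f = -(246/25)cos 2x - (228/25)sin 2x


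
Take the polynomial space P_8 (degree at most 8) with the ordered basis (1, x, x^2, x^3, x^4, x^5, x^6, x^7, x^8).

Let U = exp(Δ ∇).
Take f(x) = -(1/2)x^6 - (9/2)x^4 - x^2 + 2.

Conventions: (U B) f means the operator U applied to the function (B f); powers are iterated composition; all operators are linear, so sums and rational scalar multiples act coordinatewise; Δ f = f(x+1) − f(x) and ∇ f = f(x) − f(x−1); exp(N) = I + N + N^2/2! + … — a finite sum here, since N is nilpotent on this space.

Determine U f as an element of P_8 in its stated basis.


order-1 term: -15x^4 - 69x^2 - 12
order-2 term: -90x^2 - 84
order-3 term: -60
the series for exp(Δ ∇) f terminates at order 3
exp(Δ ∇) f = -(1/2)x^6 - (39/2)x^4 - 160x^2 - 154

the image equals g(x) = -(1/2)x^6 - (39/2)x^4 - 160x^2 - 154


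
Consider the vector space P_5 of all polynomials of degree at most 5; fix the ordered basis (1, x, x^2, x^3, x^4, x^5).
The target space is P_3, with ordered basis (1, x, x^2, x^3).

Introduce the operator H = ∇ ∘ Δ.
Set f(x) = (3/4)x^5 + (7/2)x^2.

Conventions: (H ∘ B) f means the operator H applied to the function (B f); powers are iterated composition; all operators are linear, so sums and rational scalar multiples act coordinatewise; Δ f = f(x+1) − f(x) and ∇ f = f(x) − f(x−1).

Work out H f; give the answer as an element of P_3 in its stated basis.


Δ f = (15/4)x^4 + (15/2)x^3 + (15/2)x^2 + (43/4)x + 17/4
∇ Δ f = 15x^3 + (15/2)x + 7

the image equals g(x) = 15x^3 + (15/2)x + 7


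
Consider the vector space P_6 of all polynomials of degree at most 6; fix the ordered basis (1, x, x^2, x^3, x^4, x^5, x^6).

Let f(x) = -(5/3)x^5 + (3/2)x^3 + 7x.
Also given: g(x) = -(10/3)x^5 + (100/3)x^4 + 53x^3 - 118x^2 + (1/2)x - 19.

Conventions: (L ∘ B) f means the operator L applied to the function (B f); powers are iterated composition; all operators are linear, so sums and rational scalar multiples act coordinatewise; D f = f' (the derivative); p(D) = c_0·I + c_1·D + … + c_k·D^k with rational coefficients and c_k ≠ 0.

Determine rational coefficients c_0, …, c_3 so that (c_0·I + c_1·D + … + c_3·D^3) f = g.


p(D) = 2·I − 4·D − (3/2)·D^2 + D^3, i.e. c_0 = 2, c_1 = -4, c_2 = -3/2, c_3 = 1

D^0 f = -(5/3)x^5 + (3/2)x^3 + 7x
D^1 f = -(25/3)x^4 + (9/2)x^2 + 7
D^2 f = -(100/3)x^3 + 9x
D^3 f = -100x^2 + 9
matching coefficients of g against c_0 f + c_1 Df + … from the top degree down determines the c_i
solution: c_0 = 2, c_1 = -4, c_2 = -3/2, c_3 = 1


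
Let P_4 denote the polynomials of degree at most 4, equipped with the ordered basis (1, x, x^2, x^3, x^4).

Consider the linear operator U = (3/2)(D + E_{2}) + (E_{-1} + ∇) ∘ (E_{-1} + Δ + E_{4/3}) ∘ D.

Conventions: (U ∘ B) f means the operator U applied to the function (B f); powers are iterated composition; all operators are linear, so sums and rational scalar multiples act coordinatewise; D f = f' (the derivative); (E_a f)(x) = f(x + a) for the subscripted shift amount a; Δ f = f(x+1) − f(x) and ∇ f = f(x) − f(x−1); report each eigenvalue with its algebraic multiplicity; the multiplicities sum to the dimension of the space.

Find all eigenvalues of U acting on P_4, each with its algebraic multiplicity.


λ = 3/2 (multiplicity 5)

image of 1: 3/2
image of x: (3/2)x + 13/2
image of x^2: (3/2)x^2 + 13x + 26/3
image of x^3: (3/2)x^3 + (39/2)x^2 + 26x + 70/3
image of x^4: (3/2)x^4 + 26x^3 + 52x^2 + (280/3)x + 904/27
the matrix is upper triangular; its diagonal is (3/2, 3/2, 3/2, 3/2, 3/2)
for a triangular matrix the eigenvalues are the diagonal entries, with algebraic multiplicity their repetition count


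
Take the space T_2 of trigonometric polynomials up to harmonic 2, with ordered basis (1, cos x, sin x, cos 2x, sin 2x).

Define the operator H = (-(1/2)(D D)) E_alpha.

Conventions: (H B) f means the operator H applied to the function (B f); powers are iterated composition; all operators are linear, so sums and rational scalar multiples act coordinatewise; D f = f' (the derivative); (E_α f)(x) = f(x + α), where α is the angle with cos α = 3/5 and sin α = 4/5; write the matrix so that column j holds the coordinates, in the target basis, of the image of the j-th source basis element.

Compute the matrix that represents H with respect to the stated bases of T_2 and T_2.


the matrix is [[0, 0, 0, 0, 0]; [0, 3/10, 2/5, 0, 0]; [0, -2/5, 3/10, 0, 0]; [0, 0, 0, -14/25, 48/25]; [0, 0, 0, -48/25, -14/25]] (rows listed top to bottom)

image of 1: 0
image of cos x: (3/10)cos x - (2/5)sin x
image of sin x: (2/5)cos x + (3/10)sin x
image of cos 2x: -(14/25)cos 2x - (48/25)sin 2x
image of sin 2x: (48/25)cos 2x - (14/25)sin 2x
each image's coordinates form column j of the matrix


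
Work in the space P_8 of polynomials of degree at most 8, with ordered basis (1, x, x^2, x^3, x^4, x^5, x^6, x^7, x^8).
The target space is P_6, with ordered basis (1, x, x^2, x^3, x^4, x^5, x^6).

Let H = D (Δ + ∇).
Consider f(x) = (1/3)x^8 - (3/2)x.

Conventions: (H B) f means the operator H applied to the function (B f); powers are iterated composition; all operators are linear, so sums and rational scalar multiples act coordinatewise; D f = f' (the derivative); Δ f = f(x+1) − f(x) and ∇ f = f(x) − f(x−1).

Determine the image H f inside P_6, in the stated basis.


Δ f = (8/3)x^7 + (28/3)x^6 + (56/3)x^5 + (70/3)x^4 + (56/3)x^3 + (28/3)x^2 + (8/3)x - 7/6
∇ f = (8/3)x^7 - (28/3)x^6 + (56/3)x^5 - (70/3)x^4 + (56/3)x^3 - (28/3)x^2 + (8/3)x - 11/6
(Δ + ∇) f = (16/3)x^7 + (112/3)x^5 + (112/3)x^3 + (16/3)x - 3
D (Δ + ∇) f = (112/3)x^6 + (560/3)x^4 + 112x^2 + 16/3

the result is g(x) = (112/3)x^6 + (560/3)x^4 + 112x^2 + 16/3


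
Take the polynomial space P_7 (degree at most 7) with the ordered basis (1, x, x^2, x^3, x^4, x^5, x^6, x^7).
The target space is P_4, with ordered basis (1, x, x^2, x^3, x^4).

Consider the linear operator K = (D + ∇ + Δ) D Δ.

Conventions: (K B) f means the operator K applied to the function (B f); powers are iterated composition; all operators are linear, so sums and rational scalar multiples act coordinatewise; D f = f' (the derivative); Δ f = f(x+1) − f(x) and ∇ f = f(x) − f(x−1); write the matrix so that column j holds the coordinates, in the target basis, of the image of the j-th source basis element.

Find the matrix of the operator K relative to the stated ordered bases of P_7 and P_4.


the matrix is [[0, 0, 0, 18, 36, 100, 210, 490]; [0, 0, 0, 0, 72, 180, 600, 1470]; [0, 0, 0, 0, 0, 180, 540, 2100]; [0, 0, 0, 0, 0, 0, 360, 1260]; [0, 0, 0, 0, 0, 0, 0, 630]] (rows listed top to bottom)

image of 1: 0
image of x: 0
image of x^2: 0
image of x^3: 18
image of x^4: 72x + 36
image of x^5: 180x^2 + 180x + 100
image of x^6: 360x^3 + 540x^2 + 600x + 210
image of x^7: 630x^4 + 1260x^3 + 2100x^2 + 1470x + 490
each image's coordinates form column j of the matrix


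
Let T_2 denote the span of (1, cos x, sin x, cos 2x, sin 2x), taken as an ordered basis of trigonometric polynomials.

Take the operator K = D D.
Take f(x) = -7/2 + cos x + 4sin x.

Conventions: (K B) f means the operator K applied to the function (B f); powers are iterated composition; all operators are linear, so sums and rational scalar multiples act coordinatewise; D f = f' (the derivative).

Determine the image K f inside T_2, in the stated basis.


g(x) = -cos x - 4sin x

D f = 4cos x - sin x
D D f = -cos x - 4sin x


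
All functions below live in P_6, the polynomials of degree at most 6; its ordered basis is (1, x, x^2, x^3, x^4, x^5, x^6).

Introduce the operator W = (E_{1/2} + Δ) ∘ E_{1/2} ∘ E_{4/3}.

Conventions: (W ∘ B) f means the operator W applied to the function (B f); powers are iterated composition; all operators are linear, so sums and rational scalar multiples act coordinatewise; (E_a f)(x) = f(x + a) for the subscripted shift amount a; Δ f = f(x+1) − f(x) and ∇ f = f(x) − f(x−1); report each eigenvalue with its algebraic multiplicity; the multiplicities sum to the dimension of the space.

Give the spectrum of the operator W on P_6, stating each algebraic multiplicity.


image of 1: 1
image of x: x + 10/3
image of x^2: x^2 + (20/3)x + 91/9
image of x^3: x^3 + 10x^2 + (91/3)x + 3163/108
image of x^4: x^4 + (40/3)x^3 + (182/3)x^2 + (3163/27)x + 6706/81
image of x^5: x^5 + (50/3)x^4 + (910/9)x^3 + (15815/54)x^2 + (33530/81)x + 898315/3888
image of x^6: x^6 + 20x^5 + (455/3)x^4 + (15815/27)x^3 + (33530/27)x^2 + (898315/648)x + 3736943/5832
the matrix is upper triangular; its diagonal is (1, 1, 1, 1, 1, 1, 1)
for a triangular matrix the eigenvalues are the diagonal entries, with algebraic multiplicity their repetition count

λ = 1 (multiplicity 7)


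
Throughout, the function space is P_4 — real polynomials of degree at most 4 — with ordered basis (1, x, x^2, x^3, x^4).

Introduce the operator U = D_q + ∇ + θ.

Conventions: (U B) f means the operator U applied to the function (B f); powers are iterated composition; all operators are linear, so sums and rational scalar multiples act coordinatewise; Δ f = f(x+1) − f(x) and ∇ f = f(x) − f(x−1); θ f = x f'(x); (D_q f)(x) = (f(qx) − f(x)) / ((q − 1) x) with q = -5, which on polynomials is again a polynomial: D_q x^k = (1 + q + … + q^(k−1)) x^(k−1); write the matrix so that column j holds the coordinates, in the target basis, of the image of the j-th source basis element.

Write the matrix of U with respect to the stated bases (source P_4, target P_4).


image of 1: 0
image of x: x + 2
image of x^2: 2x^2 - 2x - 1
image of x^3: 3x^3 + 24x^2 - 3x + 1
image of x^4: 4x^4 - 100x^3 - 6x^2 + 4x - 1
each image's coordinates form column j of the matrix

the matrix is [[0, 2, -1, 1, -1]; [0, 1, -2, -3, 4]; [0, 0, 2, 24, -6]; [0, 0, 0, 3, -100]; [0, 0, 0, 0, 4]] (rows listed top to bottom)


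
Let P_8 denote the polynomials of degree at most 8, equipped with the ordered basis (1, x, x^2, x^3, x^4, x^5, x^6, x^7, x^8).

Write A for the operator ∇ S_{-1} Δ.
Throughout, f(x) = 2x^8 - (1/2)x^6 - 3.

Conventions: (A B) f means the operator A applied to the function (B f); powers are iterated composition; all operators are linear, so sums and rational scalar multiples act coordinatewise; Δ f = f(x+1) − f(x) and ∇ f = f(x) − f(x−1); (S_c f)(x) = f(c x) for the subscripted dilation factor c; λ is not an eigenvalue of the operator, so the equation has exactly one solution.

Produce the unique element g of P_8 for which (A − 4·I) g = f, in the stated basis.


write g with unknown coordinates in the stated basis and equate coefficients in (A − 4·I) g = f
solving from the highest basis element down gives g = -(1/2)x^8 + (57/8)x^6 - 42x^5 + (1105/16)x^4 - (825/4)x^3 + (1063/4)x^2 - (3483/8)x + 5499/32
check: A g = 28x^6 - 168x^5 + (1105/4)x^4 - 825x^3 + 1063x^2 - (3483/2)x + 5475/8
so A g − 4·g = 2x^8 - (1/2)x^6 - 3 = f ✓

g(x) = -(1/2)x^8 + (57/8)x^6 - 42x^5 + (1105/16)x^4 - (825/4)x^3 + (1063/4)x^2 - (3483/8)x + 5499/32


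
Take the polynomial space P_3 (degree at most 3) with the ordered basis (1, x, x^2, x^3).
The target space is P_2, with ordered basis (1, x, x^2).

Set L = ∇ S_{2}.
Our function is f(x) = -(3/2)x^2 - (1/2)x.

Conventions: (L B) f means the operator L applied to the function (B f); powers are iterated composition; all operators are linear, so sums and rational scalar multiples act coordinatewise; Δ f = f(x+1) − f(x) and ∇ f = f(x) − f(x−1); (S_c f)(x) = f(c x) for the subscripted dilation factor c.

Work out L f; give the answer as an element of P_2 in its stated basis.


S_{2} f = -6x^2 - x
∇ S_{2} f = -12x + 5

the image equals g(x) = -12x + 5


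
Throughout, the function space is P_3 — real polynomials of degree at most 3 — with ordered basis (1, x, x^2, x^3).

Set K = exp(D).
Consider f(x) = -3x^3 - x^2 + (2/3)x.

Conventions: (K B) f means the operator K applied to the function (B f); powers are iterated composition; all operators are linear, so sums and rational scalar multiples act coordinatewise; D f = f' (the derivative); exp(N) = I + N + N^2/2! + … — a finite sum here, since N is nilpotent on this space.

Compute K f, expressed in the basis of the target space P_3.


order-1 term: -9x^2 - 2x + 2/3
order-2 term: -9x - 1
order-3 term: -3
the series for exp(D) f terminates at order 3
exp(D) f = -3x^3 - 10x^2 - (31/3)x - 10/3

the image equals g(x) = -3x^3 - 10x^2 - (31/3)x - 10/3


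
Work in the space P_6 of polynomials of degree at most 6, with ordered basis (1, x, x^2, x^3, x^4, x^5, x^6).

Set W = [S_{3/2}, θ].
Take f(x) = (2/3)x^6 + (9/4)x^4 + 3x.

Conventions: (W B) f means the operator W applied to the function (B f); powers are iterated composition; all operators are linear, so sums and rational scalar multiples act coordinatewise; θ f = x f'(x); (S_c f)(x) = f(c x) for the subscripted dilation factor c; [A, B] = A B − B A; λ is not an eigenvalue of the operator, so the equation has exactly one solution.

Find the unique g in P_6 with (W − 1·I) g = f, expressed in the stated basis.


write g with unknown coordinates in the stated basis and equate coefficients in (W − 1·I) g = f
solving from the highest basis element down gives g = -(2/3)x^6 - (9/4)x^4 - 3x
check: W g = 0
so W g − 1·g = (2/3)x^6 + (9/4)x^4 + 3x = f ✓

the image equals g(x) = -(2/3)x^6 - (9/4)x^4 - 3x


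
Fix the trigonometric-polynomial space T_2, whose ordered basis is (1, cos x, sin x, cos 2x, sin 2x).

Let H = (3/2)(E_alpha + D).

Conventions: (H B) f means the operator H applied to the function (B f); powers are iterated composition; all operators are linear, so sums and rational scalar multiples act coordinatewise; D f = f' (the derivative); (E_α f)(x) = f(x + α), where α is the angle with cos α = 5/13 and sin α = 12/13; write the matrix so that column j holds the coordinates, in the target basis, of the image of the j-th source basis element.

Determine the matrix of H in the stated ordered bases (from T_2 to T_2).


image of 1: 3/2
image of cos x: (15/26)cos x - (75/26)sin x
image of sin x: (75/26)cos x + (15/26)sin x
image of cos 2x: -(357/338)cos 2x - (687/169)sin 2x
image of sin 2x: (687/169)cos 2x - (357/338)sin 2x
each image's coordinates form column j of the matrix

the matrix is [[3/2, 0, 0, 0, 0]; [0, 15/26, 75/26, 0, 0]; [0, -75/26, 15/26, 0, 0]; [0, 0, 0, -357/338, 687/169]; [0, 0, 0, -687/169, -357/338]] (rows listed top to bottom)


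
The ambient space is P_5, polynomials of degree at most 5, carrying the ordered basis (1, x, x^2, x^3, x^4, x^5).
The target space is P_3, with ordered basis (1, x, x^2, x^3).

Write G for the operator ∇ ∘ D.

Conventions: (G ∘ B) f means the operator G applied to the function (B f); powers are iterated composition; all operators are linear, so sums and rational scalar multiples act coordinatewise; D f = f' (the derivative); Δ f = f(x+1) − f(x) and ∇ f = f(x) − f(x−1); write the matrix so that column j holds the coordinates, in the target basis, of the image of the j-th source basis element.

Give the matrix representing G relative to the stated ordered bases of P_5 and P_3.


the matrix is [[0, 0, 2, -3, 4, -5]; [0, 0, 0, 6, -12, 20]; [0, 0, 0, 0, 12, -30]; [0, 0, 0, 0, 0, 20]] (rows listed top to bottom)

image of 1: 0
image of x: 0
image of x^2: 2
image of x^3: 6x - 3
image of x^4: 12x^2 - 12x + 4
image of x^5: 20x^3 - 30x^2 + 20x - 5
each image's coordinates form column j of the matrix


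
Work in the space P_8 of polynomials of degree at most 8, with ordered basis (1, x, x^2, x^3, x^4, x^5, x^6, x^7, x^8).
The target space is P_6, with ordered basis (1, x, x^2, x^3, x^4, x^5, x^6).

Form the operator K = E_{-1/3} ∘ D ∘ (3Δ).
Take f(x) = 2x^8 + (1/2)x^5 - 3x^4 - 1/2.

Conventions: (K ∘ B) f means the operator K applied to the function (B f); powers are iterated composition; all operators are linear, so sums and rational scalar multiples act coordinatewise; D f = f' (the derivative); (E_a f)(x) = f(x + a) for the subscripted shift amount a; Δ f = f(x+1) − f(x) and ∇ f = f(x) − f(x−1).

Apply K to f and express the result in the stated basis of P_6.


the result is g(x) = 336x^6 + 336x^5 + 560x^4 + (3070/9)x^3 + (395/9)x^2 + (82/27)x - 3781/486

Δ f = 16x^7 + 56x^6 + 112x^5 + (285/2)x^4 + 105x^3 + 43x^2 + (13/2)x - 1/2
(3Δ) f = 48x^7 + 168x^6 + 336x^5 + (855/2)x^4 + 315x^3 + 129x^2 + (39/2)x - 3/2
D (3Δ) f = 336x^6 + 1008x^5 + 1680x^4 + 1710x^3 + 945x^2 + 258x + 39/2
E_{-1/3} D (3Δ) f = 336x^6 + 336x^5 + 560x^4 + (3070/9)x^3 + (395/9)x^2 + (82/27)x - 3781/486


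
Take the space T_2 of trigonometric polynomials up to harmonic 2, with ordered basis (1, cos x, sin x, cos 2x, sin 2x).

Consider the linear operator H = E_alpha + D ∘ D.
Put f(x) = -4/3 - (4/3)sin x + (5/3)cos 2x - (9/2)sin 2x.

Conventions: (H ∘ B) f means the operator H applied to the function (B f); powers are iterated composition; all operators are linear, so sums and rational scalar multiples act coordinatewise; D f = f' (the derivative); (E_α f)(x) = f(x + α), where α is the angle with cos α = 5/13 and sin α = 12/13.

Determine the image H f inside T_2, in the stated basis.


E_alpha f = -4/3 - (16/13)cos x - (20/39)sin x - (2215/507)cos 2x + (671/338)sin 2x
D f = -(4/3)cos x - 9cos 2x - (10/3)sin 2x
D D f = (4/3)sin x - (20/3)cos 2x + 18sin 2x
(E_alpha + D ∘ D) f = -4/3 - (16/13)cos x + (32/39)sin x - (1865/169)cos 2x + (6755/338)sin 2x

the image equals g(x) = -4/3 - (16/13)cos x + (32/39)sin x - (1865/169)cos 2x + (6755/338)sin 2x
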